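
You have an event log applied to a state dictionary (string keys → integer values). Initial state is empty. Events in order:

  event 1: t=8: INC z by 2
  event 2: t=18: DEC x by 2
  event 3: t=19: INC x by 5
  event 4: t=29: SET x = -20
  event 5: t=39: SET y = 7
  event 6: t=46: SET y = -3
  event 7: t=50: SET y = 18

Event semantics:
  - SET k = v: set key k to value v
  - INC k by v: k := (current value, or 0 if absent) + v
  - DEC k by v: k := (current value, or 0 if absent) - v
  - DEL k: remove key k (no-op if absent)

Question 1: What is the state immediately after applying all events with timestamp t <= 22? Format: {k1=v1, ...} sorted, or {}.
Apply events with t <= 22 (3 events):
  after event 1 (t=8: INC z by 2): {z=2}
  after event 2 (t=18: DEC x by 2): {x=-2, z=2}
  after event 3 (t=19: INC x by 5): {x=3, z=2}

Answer: {x=3, z=2}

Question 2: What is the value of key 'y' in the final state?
Answer: 18

Derivation:
Track key 'y' through all 7 events:
  event 1 (t=8: INC z by 2): y unchanged
  event 2 (t=18: DEC x by 2): y unchanged
  event 3 (t=19: INC x by 5): y unchanged
  event 4 (t=29: SET x = -20): y unchanged
  event 5 (t=39: SET y = 7): y (absent) -> 7
  event 6 (t=46: SET y = -3): y 7 -> -3
  event 7 (t=50: SET y = 18): y -3 -> 18
Final: y = 18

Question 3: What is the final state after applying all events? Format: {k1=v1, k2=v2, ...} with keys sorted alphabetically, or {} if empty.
Answer: {x=-20, y=18, z=2}

Derivation:
  after event 1 (t=8: INC z by 2): {z=2}
  after event 2 (t=18: DEC x by 2): {x=-2, z=2}
  after event 3 (t=19: INC x by 5): {x=3, z=2}
  after event 4 (t=29: SET x = -20): {x=-20, z=2}
  after event 5 (t=39: SET y = 7): {x=-20, y=7, z=2}
  after event 6 (t=46: SET y = -3): {x=-20, y=-3, z=2}
  after event 7 (t=50: SET y = 18): {x=-20, y=18, z=2}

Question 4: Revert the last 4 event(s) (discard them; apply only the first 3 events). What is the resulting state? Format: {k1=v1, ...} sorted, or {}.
Keep first 3 events (discard last 4):
  after event 1 (t=8: INC z by 2): {z=2}
  after event 2 (t=18: DEC x by 2): {x=-2, z=2}
  after event 3 (t=19: INC x by 5): {x=3, z=2}

Answer: {x=3, z=2}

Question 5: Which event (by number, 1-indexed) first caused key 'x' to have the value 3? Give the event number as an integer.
Looking for first event where x becomes 3:
  event 2: x = -2
  event 3: x -2 -> 3  <-- first match

Answer: 3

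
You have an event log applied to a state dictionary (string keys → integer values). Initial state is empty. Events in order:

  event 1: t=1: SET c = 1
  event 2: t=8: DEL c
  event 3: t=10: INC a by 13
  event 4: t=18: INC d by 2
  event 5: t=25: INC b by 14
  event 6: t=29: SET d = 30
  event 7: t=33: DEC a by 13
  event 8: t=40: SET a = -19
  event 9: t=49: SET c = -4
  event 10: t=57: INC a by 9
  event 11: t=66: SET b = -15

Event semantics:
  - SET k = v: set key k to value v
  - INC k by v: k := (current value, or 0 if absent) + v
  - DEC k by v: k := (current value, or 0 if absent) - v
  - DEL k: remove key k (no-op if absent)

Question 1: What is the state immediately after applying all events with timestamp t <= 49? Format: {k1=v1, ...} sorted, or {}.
Apply events with t <= 49 (9 events):
  after event 1 (t=1: SET c = 1): {c=1}
  after event 2 (t=8: DEL c): {}
  after event 3 (t=10: INC a by 13): {a=13}
  after event 4 (t=18: INC d by 2): {a=13, d=2}
  after event 5 (t=25: INC b by 14): {a=13, b=14, d=2}
  after event 6 (t=29: SET d = 30): {a=13, b=14, d=30}
  after event 7 (t=33: DEC a by 13): {a=0, b=14, d=30}
  after event 8 (t=40: SET a = -19): {a=-19, b=14, d=30}
  after event 9 (t=49: SET c = -4): {a=-19, b=14, c=-4, d=30}

Answer: {a=-19, b=14, c=-4, d=30}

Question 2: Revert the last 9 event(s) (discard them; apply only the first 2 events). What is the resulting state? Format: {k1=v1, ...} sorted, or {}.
Answer: {}

Derivation:
Keep first 2 events (discard last 9):
  after event 1 (t=1: SET c = 1): {c=1}
  after event 2 (t=8: DEL c): {}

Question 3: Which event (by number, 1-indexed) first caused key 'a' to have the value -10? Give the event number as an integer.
Answer: 10

Derivation:
Looking for first event where a becomes -10:
  event 3: a = 13
  event 4: a = 13
  event 5: a = 13
  event 6: a = 13
  event 7: a = 0
  event 8: a = -19
  event 9: a = -19
  event 10: a -19 -> -10  <-- first match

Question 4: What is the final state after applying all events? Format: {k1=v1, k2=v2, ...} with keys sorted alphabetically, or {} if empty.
Answer: {a=-10, b=-15, c=-4, d=30}

Derivation:
  after event 1 (t=1: SET c = 1): {c=1}
  after event 2 (t=8: DEL c): {}
  after event 3 (t=10: INC a by 13): {a=13}
  after event 4 (t=18: INC d by 2): {a=13, d=2}
  after event 5 (t=25: INC b by 14): {a=13, b=14, d=2}
  after event 6 (t=29: SET d = 30): {a=13, b=14, d=30}
  after event 7 (t=33: DEC a by 13): {a=0, b=14, d=30}
  after event 8 (t=40: SET a = -19): {a=-19, b=14, d=30}
  after event 9 (t=49: SET c = -4): {a=-19, b=14, c=-4, d=30}
  after event 10 (t=57: INC a by 9): {a=-10, b=14, c=-4, d=30}
  after event 11 (t=66: SET b = -15): {a=-10, b=-15, c=-4, d=30}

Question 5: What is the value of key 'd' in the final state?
Answer: 30

Derivation:
Track key 'd' through all 11 events:
  event 1 (t=1: SET c = 1): d unchanged
  event 2 (t=8: DEL c): d unchanged
  event 3 (t=10: INC a by 13): d unchanged
  event 4 (t=18: INC d by 2): d (absent) -> 2
  event 5 (t=25: INC b by 14): d unchanged
  event 6 (t=29: SET d = 30): d 2 -> 30
  event 7 (t=33: DEC a by 13): d unchanged
  event 8 (t=40: SET a = -19): d unchanged
  event 9 (t=49: SET c = -4): d unchanged
  event 10 (t=57: INC a by 9): d unchanged
  event 11 (t=66: SET b = -15): d unchanged
Final: d = 30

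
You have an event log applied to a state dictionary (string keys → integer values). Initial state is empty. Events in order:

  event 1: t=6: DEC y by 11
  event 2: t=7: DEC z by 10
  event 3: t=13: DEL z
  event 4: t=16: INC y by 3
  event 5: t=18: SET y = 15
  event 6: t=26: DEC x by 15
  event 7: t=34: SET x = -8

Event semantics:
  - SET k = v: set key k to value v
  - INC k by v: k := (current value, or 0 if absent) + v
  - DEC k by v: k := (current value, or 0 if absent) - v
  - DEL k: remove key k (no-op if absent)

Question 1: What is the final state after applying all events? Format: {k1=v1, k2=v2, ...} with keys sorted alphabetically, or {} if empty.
  after event 1 (t=6: DEC y by 11): {y=-11}
  after event 2 (t=7: DEC z by 10): {y=-11, z=-10}
  after event 3 (t=13: DEL z): {y=-11}
  after event 4 (t=16: INC y by 3): {y=-8}
  after event 5 (t=18: SET y = 15): {y=15}
  after event 6 (t=26: DEC x by 15): {x=-15, y=15}
  after event 7 (t=34: SET x = -8): {x=-8, y=15}

Answer: {x=-8, y=15}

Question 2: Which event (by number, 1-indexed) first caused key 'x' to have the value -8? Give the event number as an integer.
Answer: 7

Derivation:
Looking for first event where x becomes -8:
  event 6: x = -15
  event 7: x -15 -> -8  <-- first match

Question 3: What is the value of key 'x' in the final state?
Track key 'x' through all 7 events:
  event 1 (t=6: DEC y by 11): x unchanged
  event 2 (t=7: DEC z by 10): x unchanged
  event 3 (t=13: DEL z): x unchanged
  event 4 (t=16: INC y by 3): x unchanged
  event 5 (t=18: SET y = 15): x unchanged
  event 6 (t=26: DEC x by 15): x (absent) -> -15
  event 7 (t=34: SET x = -8): x -15 -> -8
Final: x = -8

Answer: -8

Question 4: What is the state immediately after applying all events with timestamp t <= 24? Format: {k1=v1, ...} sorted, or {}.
Answer: {y=15}

Derivation:
Apply events with t <= 24 (5 events):
  after event 1 (t=6: DEC y by 11): {y=-11}
  after event 2 (t=7: DEC z by 10): {y=-11, z=-10}
  after event 3 (t=13: DEL z): {y=-11}
  after event 4 (t=16: INC y by 3): {y=-8}
  after event 5 (t=18: SET y = 15): {y=15}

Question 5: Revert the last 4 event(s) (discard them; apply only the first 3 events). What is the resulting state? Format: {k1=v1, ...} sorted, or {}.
Answer: {y=-11}

Derivation:
Keep first 3 events (discard last 4):
  after event 1 (t=6: DEC y by 11): {y=-11}
  after event 2 (t=7: DEC z by 10): {y=-11, z=-10}
  after event 3 (t=13: DEL z): {y=-11}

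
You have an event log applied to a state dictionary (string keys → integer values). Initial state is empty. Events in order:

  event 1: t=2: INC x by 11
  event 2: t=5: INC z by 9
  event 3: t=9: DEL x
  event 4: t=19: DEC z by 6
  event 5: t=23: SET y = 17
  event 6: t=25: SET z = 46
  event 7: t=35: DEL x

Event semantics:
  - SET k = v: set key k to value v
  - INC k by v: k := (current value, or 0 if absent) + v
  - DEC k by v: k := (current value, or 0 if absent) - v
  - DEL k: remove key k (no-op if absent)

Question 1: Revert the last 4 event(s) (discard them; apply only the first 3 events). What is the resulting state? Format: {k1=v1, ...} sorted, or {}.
Answer: {z=9}

Derivation:
Keep first 3 events (discard last 4):
  after event 1 (t=2: INC x by 11): {x=11}
  after event 2 (t=5: INC z by 9): {x=11, z=9}
  after event 3 (t=9: DEL x): {z=9}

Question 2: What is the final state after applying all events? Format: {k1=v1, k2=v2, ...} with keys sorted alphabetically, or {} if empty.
Answer: {y=17, z=46}

Derivation:
  after event 1 (t=2: INC x by 11): {x=11}
  after event 2 (t=5: INC z by 9): {x=11, z=9}
  after event 3 (t=9: DEL x): {z=9}
  after event 4 (t=19: DEC z by 6): {z=3}
  after event 5 (t=23: SET y = 17): {y=17, z=3}
  after event 6 (t=25: SET z = 46): {y=17, z=46}
  after event 7 (t=35: DEL x): {y=17, z=46}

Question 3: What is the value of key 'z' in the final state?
Track key 'z' through all 7 events:
  event 1 (t=2: INC x by 11): z unchanged
  event 2 (t=5: INC z by 9): z (absent) -> 9
  event 3 (t=9: DEL x): z unchanged
  event 4 (t=19: DEC z by 6): z 9 -> 3
  event 5 (t=23: SET y = 17): z unchanged
  event 6 (t=25: SET z = 46): z 3 -> 46
  event 7 (t=35: DEL x): z unchanged
Final: z = 46

Answer: 46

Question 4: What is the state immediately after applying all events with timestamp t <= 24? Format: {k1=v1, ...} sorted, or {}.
Apply events with t <= 24 (5 events):
  after event 1 (t=2: INC x by 11): {x=11}
  after event 2 (t=5: INC z by 9): {x=11, z=9}
  after event 3 (t=9: DEL x): {z=9}
  after event 4 (t=19: DEC z by 6): {z=3}
  after event 5 (t=23: SET y = 17): {y=17, z=3}

Answer: {y=17, z=3}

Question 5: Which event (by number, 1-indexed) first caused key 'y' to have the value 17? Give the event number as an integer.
Answer: 5

Derivation:
Looking for first event where y becomes 17:
  event 5: y (absent) -> 17  <-- first match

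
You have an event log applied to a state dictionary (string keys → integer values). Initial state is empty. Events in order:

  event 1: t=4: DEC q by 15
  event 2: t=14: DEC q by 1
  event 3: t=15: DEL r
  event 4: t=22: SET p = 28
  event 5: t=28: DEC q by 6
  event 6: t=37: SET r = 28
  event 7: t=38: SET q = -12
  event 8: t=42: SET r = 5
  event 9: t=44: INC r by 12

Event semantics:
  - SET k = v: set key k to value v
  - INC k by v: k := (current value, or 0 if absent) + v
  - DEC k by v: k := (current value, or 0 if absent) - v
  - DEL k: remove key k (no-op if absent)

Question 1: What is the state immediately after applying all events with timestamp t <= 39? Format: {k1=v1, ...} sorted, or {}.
Answer: {p=28, q=-12, r=28}

Derivation:
Apply events with t <= 39 (7 events):
  after event 1 (t=4: DEC q by 15): {q=-15}
  after event 2 (t=14: DEC q by 1): {q=-16}
  after event 3 (t=15: DEL r): {q=-16}
  after event 4 (t=22: SET p = 28): {p=28, q=-16}
  after event 5 (t=28: DEC q by 6): {p=28, q=-22}
  after event 6 (t=37: SET r = 28): {p=28, q=-22, r=28}
  after event 7 (t=38: SET q = -12): {p=28, q=-12, r=28}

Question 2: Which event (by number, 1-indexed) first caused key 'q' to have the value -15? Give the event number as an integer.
Looking for first event where q becomes -15:
  event 1: q (absent) -> -15  <-- first match

Answer: 1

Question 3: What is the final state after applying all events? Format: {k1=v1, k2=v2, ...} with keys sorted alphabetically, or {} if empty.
  after event 1 (t=4: DEC q by 15): {q=-15}
  after event 2 (t=14: DEC q by 1): {q=-16}
  after event 3 (t=15: DEL r): {q=-16}
  after event 4 (t=22: SET p = 28): {p=28, q=-16}
  after event 5 (t=28: DEC q by 6): {p=28, q=-22}
  after event 6 (t=37: SET r = 28): {p=28, q=-22, r=28}
  after event 7 (t=38: SET q = -12): {p=28, q=-12, r=28}
  after event 8 (t=42: SET r = 5): {p=28, q=-12, r=5}
  after event 9 (t=44: INC r by 12): {p=28, q=-12, r=17}

Answer: {p=28, q=-12, r=17}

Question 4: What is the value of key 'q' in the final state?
Answer: -12

Derivation:
Track key 'q' through all 9 events:
  event 1 (t=4: DEC q by 15): q (absent) -> -15
  event 2 (t=14: DEC q by 1): q -15 -> -16
  event 3 (t=15: DEL r): q unchanged
  event 4 (t=22: SET p = 28): q unchanged
  event 5 (t=28: DEC q by 6): q -16 -> -22
  event 6 (t=37: SET r = 28): q unchanged
  event 7 (t=38: SET q = -12): q -22 -> -12
  event 8 (t=42: SET r = 5): q unchanged
  event 9 (t=44: INC r by 12): q unchanged
Final: q = -12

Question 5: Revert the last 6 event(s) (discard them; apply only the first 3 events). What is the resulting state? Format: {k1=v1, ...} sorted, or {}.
Answer: {q=-16}

Derivation:
Keep first 3 events (discard last 6):
  after event 1 (t=4: DEC q by 15): {q=-15}
  after event 2 (t=14: DEC q by 1): {q=-16}
  after event 3 (t=15: DEL r): {q=-16}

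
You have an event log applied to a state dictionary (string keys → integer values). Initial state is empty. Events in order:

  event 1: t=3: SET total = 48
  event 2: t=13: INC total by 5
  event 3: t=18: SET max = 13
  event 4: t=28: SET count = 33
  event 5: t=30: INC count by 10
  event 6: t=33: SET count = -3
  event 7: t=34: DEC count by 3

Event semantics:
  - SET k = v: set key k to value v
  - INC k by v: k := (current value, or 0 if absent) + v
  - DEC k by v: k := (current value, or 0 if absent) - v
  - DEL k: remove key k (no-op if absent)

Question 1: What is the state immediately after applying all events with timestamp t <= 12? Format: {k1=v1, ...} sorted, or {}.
Apply events with t <= 12 (1 events):
  after event 1 (t=3: SET total = 48): {total=48}

Answer: {total=48}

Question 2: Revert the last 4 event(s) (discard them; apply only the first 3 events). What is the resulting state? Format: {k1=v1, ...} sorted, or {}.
Keep first 3 events (discard last 4):
  after event 1 (t=3: SET total = 48): {total=48}
  after event 2 (t=13: INC total by 5): {total=53}
  after event 3 (t=18: SET max = 13): {max=13, total=53}

Answer: {max=13, total=53}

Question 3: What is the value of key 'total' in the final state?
Track key 'total' through all 7 events:
  event 1 (t=3: SET total = 48): total (absent) -> 48
  event 2 (t=13: INC total by 5): total 48 -> 53
  event 3 (t=18: SET max = 13): total unchanged
  event 4 (t=28: SET count = 33): total unchanged
  event 5 (t=30: INC count by 10): total unchanged
  event 6 (t=33: SET count = -3): total unchanged
  event 7 (t=34: DEC count by 3): total unchanged
Final: total = 53

Answer: 53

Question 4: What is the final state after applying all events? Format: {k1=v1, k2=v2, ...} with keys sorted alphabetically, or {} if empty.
  after event 1 (t=3: SET total = 48): {total=48}
  after event 2 (t=13: INC total by 5): {total=53}
  after event 3 (t=18: SET max = 13): {max=13, total=53}
  after event 4 (t=28: SET count = 33): {count=33, max=13, total=53}
  after event 5 (t=30: INC count by 10): {count=43, max=13, total=53}
  after event 6 (t=33: SET count = -3): {count=-3, max=13, total=53}
  after event 7 (t=34: DEC count by 3): {count=-6, max=13, total=53}

Answer: {count=-6, max=13, total=53}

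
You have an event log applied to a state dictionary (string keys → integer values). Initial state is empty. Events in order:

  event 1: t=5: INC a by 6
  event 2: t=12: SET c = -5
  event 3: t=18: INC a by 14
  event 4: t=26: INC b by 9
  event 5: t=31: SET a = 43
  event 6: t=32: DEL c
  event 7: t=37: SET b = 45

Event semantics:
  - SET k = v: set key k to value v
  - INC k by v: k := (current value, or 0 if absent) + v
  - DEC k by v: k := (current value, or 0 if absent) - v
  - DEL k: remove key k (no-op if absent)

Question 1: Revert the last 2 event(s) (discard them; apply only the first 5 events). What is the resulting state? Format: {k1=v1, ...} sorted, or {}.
Answer: {a=43, b=9, c=-5}

Derivation:
Keep first 5 events (discard last 2):
  after event 1 (t=5: INC a by 6): {a=6}
  after event 2 (t=12: SET c = -5): {a=6, c=-5}
  after event 3 (t=18: INC a by 14): {a=20, c=-5}
  after event 4 (t=26: INC b by 9): {a=20, b=9, c=-5}
  after event 5 (t=31: SET a = 43): {a=43, b=9, c=-5}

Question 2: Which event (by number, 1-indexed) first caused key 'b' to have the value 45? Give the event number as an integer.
Answer: 7

Derivation:
Looking for first event where b becomes 45:
  event 4: b = 9
  event 5: b = 9
  event 6: b = 9
  event 7: b 9 -> 45  <-- first match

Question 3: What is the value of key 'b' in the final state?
Track key 'b' through all 7 events:
  event 1 (t=5: INC a by 6): b unchanged
  event 2 (t=12: SET c = -5): b unchanged
  event 3 (t=18: INC a by 14): b unchanged
  event 4 (t=26: INC b by 9): b (absent) -> 9
  event 5 (t=31: SET a = 43): b unchanged
  event 6 (t=32: DEL c): b unchanged
  event 7 (t=37: SET b = 45): b 9 -> 45
Final: b = 45

Answer: 45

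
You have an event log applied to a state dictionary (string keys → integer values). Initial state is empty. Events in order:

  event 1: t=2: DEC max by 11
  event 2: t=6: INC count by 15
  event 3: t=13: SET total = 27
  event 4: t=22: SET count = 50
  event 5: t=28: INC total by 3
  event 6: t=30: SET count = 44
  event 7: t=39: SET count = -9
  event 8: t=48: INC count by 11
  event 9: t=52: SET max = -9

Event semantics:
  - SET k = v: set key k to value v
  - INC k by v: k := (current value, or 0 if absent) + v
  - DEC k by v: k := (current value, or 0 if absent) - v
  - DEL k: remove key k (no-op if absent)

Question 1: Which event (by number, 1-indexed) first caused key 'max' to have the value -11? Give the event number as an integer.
Answer: 1

Derivation:
Looking for first event where max becomes -11:
  event 1: max (absent) -> -11  <-- first match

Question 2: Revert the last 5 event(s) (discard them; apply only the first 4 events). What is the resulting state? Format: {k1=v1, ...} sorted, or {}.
Answer: {count=50, max=-11, total=27}

Derivation:
Keep first 4 events (discard last 5):
  after event 1 (t=2: DEC max by 11): {max=-11}
  after event 2 (t=6: INC count by 15): {count=15, max=-11}
  after event 3 (t=13: SET total = 27): {count=15, max=-11, total=27}
  after event 4 (t=22: SET count = 50): {count=50, max=-11, total=27}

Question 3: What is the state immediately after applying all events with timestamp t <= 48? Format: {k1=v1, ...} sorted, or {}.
Apply events with t <= 48 (8 events):
  after event 1 (t=2: DEC max by 11): {max=-11}
  after event 2 (t=6: INC count by 15): {count=15, max=-11}
  after event 3 (t=13: SET total = 27): {count=15, max=-11, total=27}
  after event 4 (t=22: SET count = 50): {count=50, max=-11, total=27}
  after event 5 (t=28: INC total by 3): {count=50, max=-11, total=30}
  after event 6 (t=30: SET count = 44): {count=44, max=-11, total=30}
  after event 7 (t=39: SET count = -9): {count=-9, max=-11, total=30}
  after event 8 (t=48: INC count by 11): {count=2, max=-11, total=30}

Answer: {count=2, max=-11, total=30}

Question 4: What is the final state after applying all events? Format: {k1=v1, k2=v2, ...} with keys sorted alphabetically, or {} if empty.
  after event 1 (t=2: DEC max by 11): {max=-11}
  after event 2 (t=6: INC count by 15): {count=15, max=-11}
  after event 3 (t=13: SET total = 27): {count=15, max=-11, total=27}
  after event 4 (t=22: SET count = 50): {count=50, max=-11, total=27}
  after event 5 (t=28: INC total by 3): {count=50, max=-11, total=30}
  after event 6 (t=30: SET count = 44): {count=44, max=-11, total=30}
  after event 7 (t=39: SET count = -9): {count=-9, max=-11, total=30}
  after event 8 (t=48: INC count by 11): {count=2, max=-11, total=30}
  after event 9 (t=52: SET max = -9): {count=2, max=-9, total=30}

Answer: {count=2, max=-9, total=30}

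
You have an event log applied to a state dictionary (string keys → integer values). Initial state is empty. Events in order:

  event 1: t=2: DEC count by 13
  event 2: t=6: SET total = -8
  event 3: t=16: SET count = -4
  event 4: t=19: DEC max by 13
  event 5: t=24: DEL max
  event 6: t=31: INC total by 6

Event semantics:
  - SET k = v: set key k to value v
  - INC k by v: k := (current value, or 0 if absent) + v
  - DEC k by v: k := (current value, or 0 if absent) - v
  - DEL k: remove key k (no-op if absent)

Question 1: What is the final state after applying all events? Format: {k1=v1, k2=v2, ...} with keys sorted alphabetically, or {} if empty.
Answer: {count=-4, total=-2}

Derivation:
  after event 1 (t=2: DEC count by 13): {count=-13}
  after event 2 (t=6: SET total = -8): {count=-13, total=-8}
  after event 3 (t=16: SET count = -4): {count=-4, total=-8}
  after event 4 (t=19: DEC max by 13): {count=-4, max=-13, total=-8}
  after event 5 (t=24: DEL max): {count=-4, total=-8}
  after event 6 (t=31: INC total by 6): {count=-4, total=-2}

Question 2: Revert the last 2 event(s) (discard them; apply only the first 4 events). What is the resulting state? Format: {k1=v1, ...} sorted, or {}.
Keep first 4 events (discard last 2):
  after event 1 (t=2: DEC count by 13): {count=-13}
  after event 2 (t=6: SET total = -8): {count=-13, total=-8}
  after event 3 (t=16: SET count = -4): {count=-4, total=-8}
  after event 4 (t=19: DEC max by 13): {count=-4, max=-13, total=-8}

Answer: {count=-4, max=-13, total=-8}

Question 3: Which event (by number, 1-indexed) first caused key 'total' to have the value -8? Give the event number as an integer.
Looking for first event where total becomes -8:
  event 2: total (absent) -> -8  <-- first match

Answer: 2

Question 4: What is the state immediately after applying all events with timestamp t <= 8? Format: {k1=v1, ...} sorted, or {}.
Answer: {count=-13, total=-8}

Derivation:
Apply events with t <= 8 (2 events):
  after event 1 (t=2: DEC count by 13): {count=-13}
  after event 2 (t=6: SET total = -8): {count=-13, total=-8}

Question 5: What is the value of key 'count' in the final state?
Answer: -4

Derivation:
Track key 'count' through all 6 events:
  event 1 (t=2: DEC count by 13): count (absent) -> -13
  event 2 (t=6: SET total = -8): count unchanged
  event 3 (t=16: SET count = -4): count -13 -> -4
  event 4 (t=19: DEC max by 13): count unchanged
  event 5 (t=24: DEL max): count unchanged
  event 6 (t=31: INC total by 6): count unchanged
Final: count = -4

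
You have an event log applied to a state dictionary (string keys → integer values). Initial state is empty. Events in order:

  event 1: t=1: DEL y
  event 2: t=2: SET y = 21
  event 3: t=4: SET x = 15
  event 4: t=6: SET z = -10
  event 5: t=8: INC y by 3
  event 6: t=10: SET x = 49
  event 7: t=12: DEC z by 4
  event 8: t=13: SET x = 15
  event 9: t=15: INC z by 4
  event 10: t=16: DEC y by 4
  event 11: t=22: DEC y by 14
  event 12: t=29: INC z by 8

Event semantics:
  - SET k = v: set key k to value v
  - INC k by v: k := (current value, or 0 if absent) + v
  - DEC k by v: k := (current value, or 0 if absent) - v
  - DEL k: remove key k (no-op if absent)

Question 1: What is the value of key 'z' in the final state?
Answer: -2

Derivation:
Track key 'z' through all 12 events:
  event 1 (t=1: DEL y): z unchanged
  event 2 (t=2: SET y = 21): z unchanged
  event 3 (t=4: SET x = 15): z unchanged
  event 4 (t=6: SET z = -10): z (absent) -> -10
  event 5 (t=8: INC y by 3): z unchanged
  event 6 (t=10: SET x = 49): z unchanged
  event 7 (t=12: DEC z by 4): z -10 -> -14
  event 8 (t=13: SET x = 15): z unchanged
  event 9 (t=15: INC z by 4): z -14 -> -10
  event 10 (t=16: DEC y by 4): z unchanged
  event 11 (t=22: DEC y by 14): z unchanged
  event 12 (t=29: INC z by 8): z -10 -> -2
Final: z = -2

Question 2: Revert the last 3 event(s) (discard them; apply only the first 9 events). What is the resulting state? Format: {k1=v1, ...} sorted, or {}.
Keep first 9 events (discard last 3):
  after event 1 (t=1: DEL y): {}
  after event 2 (t=2: SET y = 21): {y=21}
  after event 3 (t=4: SET x = 15): {x=15, y=21}
  after event 4 (t=6: SET z = -10): {x=15, y=21, z=-10}
  after event 5 (t=8: INC y by 3): {x=15, y=24, z=-10}
  after event 6 (t=10: SET x = 49): {x=49, y=24, z=-10}
  after event 7 (t=12: DEC z by 4): {x=49, y=24, z=-14}
  after event 8 (t=13: SET x = 15): {x=15, y=24, z=-14}
  after event 9 (t=15: INC z by 4): {x=15, y=24, z=-10}

Answer: {x=15, y=24, z=-10}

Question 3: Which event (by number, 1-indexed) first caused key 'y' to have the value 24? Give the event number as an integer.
Looking for first event where y becomes 24:
  event 2: y = 21
  event 3: y = 21
  event 4: y = 21
  event 5: y 21 -> 24  <-- first match

Answer: 5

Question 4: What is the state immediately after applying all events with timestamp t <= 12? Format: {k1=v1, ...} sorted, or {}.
Answer: {x=49, y=24, z=-14}

Derivation:
Apply events with t <= 12 (7 events):
  after event 1 (t=1: DEL y): {}
  after event 2 (t=2: SET y = 21): {y=21}
  after event 3 (t=4: SET x = 15): {x=15, y=21}
  after event 4 (t=6: SET z = -10): {x=15, y=21, z=-10}
  after event 5 (t=8: INC y by 3): {x=15, y=24, z=-10}
  after event 6 (t=10: SET x = 49): {x=49, y=24, z=-10}
  after event 7 (t=12: DEC z by 4): {x=49, y=24, z=-14}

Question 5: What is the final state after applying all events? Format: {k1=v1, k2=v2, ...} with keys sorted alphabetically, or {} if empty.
  after event 1 (t=1: DEL y): {}
  after event 2 (t=2: SET y = 21): {y=21}
  after event 3 (t=4: SET x = 15): {x=15, y=21}
  after event 4 (t=6: SET z = -10): {x=15, y=21, z=-10}
  after event 5 (t=8: INC y by 3): {x=15, y=24, z=-10}
  after event 6 (t=10: SET x = 49): {x=49, y=24, z=-10}
  after event 7 (t=12: DEC z by 4): {x=49, y=24, z=-14}
  after event 8 (t=13: SET x = 15): {x=15, y=24, z=-14}
  after event 9 (t=15: INC z by 4): {x=15, y=24, z=-10}
  after event 10 (t=16: DEC y by 4): {x=15, y=20, z=-10}
  after event 11 (t=22: DEC y by 14): {x=15, y=6, z=-10}
  after event 12 (t=29: INC z by 8): {x=15, y=6, z=-2}

Answer: {x=15, y=6, z=-2}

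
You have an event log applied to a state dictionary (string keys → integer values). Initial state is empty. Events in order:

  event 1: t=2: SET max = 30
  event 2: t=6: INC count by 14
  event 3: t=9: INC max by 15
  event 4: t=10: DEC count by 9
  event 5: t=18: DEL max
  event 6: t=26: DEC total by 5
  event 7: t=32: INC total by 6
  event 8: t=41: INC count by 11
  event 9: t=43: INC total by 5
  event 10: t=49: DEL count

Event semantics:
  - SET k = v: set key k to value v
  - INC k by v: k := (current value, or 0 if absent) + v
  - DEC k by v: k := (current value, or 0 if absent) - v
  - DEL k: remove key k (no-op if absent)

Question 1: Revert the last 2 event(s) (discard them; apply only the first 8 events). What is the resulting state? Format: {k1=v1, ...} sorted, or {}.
Keep first 8 events (discard last 2):
  after event 1 (t=2: SET max = 30): {max=30}
  after event 2 (t=6: INC count by 14): {count=14, max=30}
  after event 3 (t=9: INC max by 15): {count=14, max=45}
  after event 4 (t=10: DEC count by 9): {count=5, max=45}
  after event 5 (t=18: DEL max): {count=5}
  after event 6 (t=26: DEC total by 5): {count=5, total=-5}
  after event 7 (t=32: INC total by 6): {count=5, total=1}
  after event 8 (t=41: INC count by 11): {count=16, total=1}

Answer: {count=16, total=1}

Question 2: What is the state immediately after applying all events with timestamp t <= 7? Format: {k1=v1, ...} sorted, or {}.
Answer: {count=14, max=30}

Derivation:
Apply events with t <= 7 (2 events):
  after event 1 (t=2: SET max = 30): {max=30}
  after event 2 (t=6: INC count by 14): {count=14, max=30}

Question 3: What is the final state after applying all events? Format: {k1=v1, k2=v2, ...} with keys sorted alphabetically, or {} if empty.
  after event 1 (t=2: SET max = 30): {max=30}
  after event 2 (t=6: INC count by 14): {count=14, max=30}
  after event 3 (t=9: INC max by 15): {count=14, max=45}
  after event 4 (t=10: DEC count by 9): {count=5, max=45}
  after event 5 (t=18: DEL max): {count=5}
  after event 6 (t=26: DEC total by 5): {count=5, total=-5}
  after event 7 (t=32: INC total by 6): {count=5, total=1}
  after event 8 (t=41: INC count by 11): {count=16, total=1}
  after event 9 (t=43: INC total by 5): {count=16, total=6}
  after event 10 (t=49: DEL count): {total=6}

Answer: {total=6}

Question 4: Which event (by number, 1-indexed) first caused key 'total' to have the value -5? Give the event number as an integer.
Answer: 6

Derivation:
Looking for first event where total becomes -5:
  event 6: total (absent) -> -5  <-- first match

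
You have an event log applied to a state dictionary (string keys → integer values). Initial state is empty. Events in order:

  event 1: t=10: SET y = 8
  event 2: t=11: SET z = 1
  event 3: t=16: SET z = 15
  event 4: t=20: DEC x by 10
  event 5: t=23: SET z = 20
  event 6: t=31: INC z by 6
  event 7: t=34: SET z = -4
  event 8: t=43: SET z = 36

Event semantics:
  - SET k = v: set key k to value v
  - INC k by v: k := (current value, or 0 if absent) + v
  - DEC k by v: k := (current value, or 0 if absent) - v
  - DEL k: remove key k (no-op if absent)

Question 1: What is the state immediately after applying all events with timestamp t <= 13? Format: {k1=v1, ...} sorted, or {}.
Apply events with t <= 13 (2 events):
  after event 1 (t=10: SET y = 8): {y=8}
  after event 2 (t=11: SET z = 1): {y=8, z=1}

Answer: {y=8, z=1}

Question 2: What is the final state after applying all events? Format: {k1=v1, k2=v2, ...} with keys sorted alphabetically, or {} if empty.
Answer: {x=-10, y=8, z=36}

Derivation:
  after event 1 (t=10: SET y = 8): {y=8}
  after event 2 (t=11: SET z = 1): {y=8, z=1}
  after event 3 (t=16: SET z = 15): {y=8, z=15}
  after event 4 (t=20: DEC x by 10): {x=-10, y=8, z=15}
  after event 5 (t=23: SET z = 20): {x=-10, y=8, z=20}
  after event 6 (t=31: INC z by 6): {x=-10, y=8, z=26}
  after event 7 (t=34: SET z = -4): {x=-10, y=8, z=-4}
  after event 8 (t=43: SET z = 36): {x=-10, y=8, z=36}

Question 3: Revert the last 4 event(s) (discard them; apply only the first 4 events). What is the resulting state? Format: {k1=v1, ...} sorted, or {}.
Answer: {x=-10, y=8, z=15}

Derivation:
Keep first 4 events (discard last 4):
  after event 1 (t=10: SET y = 8): {y=8}
  after event 2 (t=11: SET z = 1): {y=8, z=1}
  after event 3 (t=16: SET z = 15): {y=8, z=15}
  after event 4 (t=20: DEC x by 10): {x=-10, y=8, z=15}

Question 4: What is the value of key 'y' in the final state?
Track key 'y' through all 8 events:
  event 1 (t=10: SET y = 8): y (absent) -> 8
  event 2 (t=11: SET z = 1): y unchanged
  event 3 (t=16: SET z = 15): y unchanged
  event 4 (t=20: DEC x by 10): y unchanged
  event 5 (t=23: SET z = 20): y unchanged
  event 6 (t=31: INC z by 6): y unchanged
  event 7 (t=34: SET z = -4): y unchanged
  event 8 (t=43: SET z = 36): y unchanged
Final: y = 8

Answer: 8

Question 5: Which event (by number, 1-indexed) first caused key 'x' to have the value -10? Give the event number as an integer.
Looking for first event where x becomes -10:
  event 4: x (absent) -> -10  <-- first match

Answer: 4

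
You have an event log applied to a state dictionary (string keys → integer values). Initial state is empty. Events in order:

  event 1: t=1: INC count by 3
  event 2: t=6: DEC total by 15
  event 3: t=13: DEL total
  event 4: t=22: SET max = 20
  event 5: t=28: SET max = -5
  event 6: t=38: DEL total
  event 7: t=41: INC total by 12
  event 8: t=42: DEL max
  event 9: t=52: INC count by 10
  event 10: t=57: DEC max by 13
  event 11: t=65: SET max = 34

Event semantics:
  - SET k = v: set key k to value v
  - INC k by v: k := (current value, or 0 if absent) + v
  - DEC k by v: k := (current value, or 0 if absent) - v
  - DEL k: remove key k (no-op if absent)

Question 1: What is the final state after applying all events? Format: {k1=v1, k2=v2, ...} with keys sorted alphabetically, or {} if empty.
Answer: {count=13, max=34, total=12}

Derivation:
  after event 1 (t=1: INC count by 3): {count=3}
  after event 2 (t=6: DEC total by 15): {count=3, total=-15}
  after event 3 (t=13: DEL total): {count=3}
  after event 4 (t=22: SET max = 20): {count=3, max=20}
  after event 5 (t=28: SET max = -5): {count=3, max=-5}
  after event 6 (t=38: DEL total): {count=3, max=-5}
  after event 7 (t=41: INC total by 12): {count=3, max=-5, total=12}
  after event 8 (t=42: DEL max): {count=3, total=12}
  after event 9 (t=52: INC count by 10): {count=13, total=12}
  after event 10 (t=57: DEC max by 13): {count=13, max=-13, total=12}
  after event 11 (t=65: SET max = 34): {count=13, max=34, total=12}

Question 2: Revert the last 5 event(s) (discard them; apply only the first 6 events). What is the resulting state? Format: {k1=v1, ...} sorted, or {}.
Answer: {count=3, max=-5}

Derivation:
Keep first 6 events (discard last 5):
  after event 1 (t=1: INC count by 3): {count=3}
  after event 2 (t=6: DEC total by 15): {count=3, total=-15}
  after event 3 (t=13: DEL total): {count=3}
  after event 4 (t=22: SET max = 20): {count=3, max=20}
  after event 5 (t=28: SET max = -5): {count=3, max=-5}
  after event 6 (t=38: DEL total): {count=3, max=-5}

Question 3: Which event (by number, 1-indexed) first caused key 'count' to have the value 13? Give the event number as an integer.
Answer: 9

Derivation:
Looking for first event where count becomes 13:
  event 1: count = 3
  event 2: count = 3
  event 3: count = 3
  event 4: count = 3
  event 5: count = 3
  event 6: count = 3
  event 7: count = 3
  event 8: count = 3
  event 9: count 3 -> 13  <-- first match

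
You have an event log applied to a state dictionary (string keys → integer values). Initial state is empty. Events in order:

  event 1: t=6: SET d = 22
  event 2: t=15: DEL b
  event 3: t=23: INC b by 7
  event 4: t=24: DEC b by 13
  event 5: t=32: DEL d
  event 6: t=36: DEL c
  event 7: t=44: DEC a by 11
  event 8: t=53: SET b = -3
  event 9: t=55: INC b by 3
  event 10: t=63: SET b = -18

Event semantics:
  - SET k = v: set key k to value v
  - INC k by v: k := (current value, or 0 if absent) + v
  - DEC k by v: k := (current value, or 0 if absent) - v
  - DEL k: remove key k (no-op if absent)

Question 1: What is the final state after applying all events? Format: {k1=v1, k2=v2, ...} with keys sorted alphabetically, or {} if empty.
Answer: {a=-11, b=-18}

Derivation:
  after event 1 (t=6: SET d = 22): {d=22}
  after event 2 (t=15: DEL b): {d=22}
  after event 3 (t=23: INC b by 7): {b=7, d=22}
  after event 4 (t=24: DEC b by 13): {b=-6, d=22}
  after event 5 (t=32: DEL d): {b=-6}
  after event 6 (t=36: DEL c): {b=-6}
  after event 7 (t=44: DEC a by 11): {a=-11, b=-6}
  after event 8 (t=53: SET b = -3): {a=-11, b=-3}
  after event 9 (t=55: INC b by 3): {a=-11, b=0}
  after event 10 (t=63: SET b = -18): {a=-11, b=-18}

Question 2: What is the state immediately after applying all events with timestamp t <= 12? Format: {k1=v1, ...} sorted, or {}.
Apply events with t <= 12 (1 events):
  after event 1 (t=6: SET d = 22): {d=22}

Answer: {d=22}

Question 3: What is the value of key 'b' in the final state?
Answer: -18

Derivation:
Track key 'b' through all 10 events:
  event 1 (t=6: SET d = 22): b unchanged
  event 2 (t=15: DEL b): b (absent) -> (absent)
  event 3 (t=23: INC b by 7): b (absent) -> 7
  event 4 (t=24: DEC b by 13): b 7 -> -6
  event 5 (t=32: DEL d): b unchanged
  event 6 (t=36: DEL c): b unchanged
  event 7 (t=44: DEC a by 11): b unchanged
  event 8 (t=53: SET b = -3): b -6 -> -3
  event 9 (t=55: INC b by 3): b -3 -> 0
  event 10 (t=63: SET b = -18): b 0 -> -18
Final: b = -18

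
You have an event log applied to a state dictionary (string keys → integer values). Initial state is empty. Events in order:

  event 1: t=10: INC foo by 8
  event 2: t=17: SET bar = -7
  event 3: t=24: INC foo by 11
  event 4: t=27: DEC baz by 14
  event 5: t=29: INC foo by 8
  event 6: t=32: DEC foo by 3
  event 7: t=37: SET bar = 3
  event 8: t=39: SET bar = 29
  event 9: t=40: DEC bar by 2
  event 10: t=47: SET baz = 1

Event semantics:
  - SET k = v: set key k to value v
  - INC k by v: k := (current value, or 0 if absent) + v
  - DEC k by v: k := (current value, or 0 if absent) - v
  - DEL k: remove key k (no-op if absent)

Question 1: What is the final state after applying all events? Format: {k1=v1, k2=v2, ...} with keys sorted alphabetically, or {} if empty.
Answer: {bar=27, baz=1, foo=24}

Derivation:
  after event 1 (t=10: INC foo by 8): {foo=8}
  after event 2 (t=17: SET bar = -7): {bar=-7, foo=8}
  after event 3 (t=24: INC foo by 11): {bar=-7, foo=19}
  after event 4 (t=27: DEC baz by 14): {bar=-7, baz=-14, foo=19}
  after event 5 (t=29: INC foo by 8): {bar=-7, baz=-14, foo=27}
  after event 6 (t=32: DEC foo by 3): {bar=-7, baz=-14, foo=24}
  after event 7 (t=37: SET bar = 3): {bar=3, baz=-14, foo=24}
  after event 8 (t=39: SET bar = 29): {bar=29, baz=-14, foo=24}
  after event 9 (t=40: DEC bar by 2): {bar=27, baz=-14, foo=24}
  after event 10 (t=47: SET baz = 1): {bar=27, baz=1, foo=24}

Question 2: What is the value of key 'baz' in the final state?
Track key 'baz' through all 10 events:
  event 1 (t=10: INC foo by 8): baz unchanged
  event 2 (t=17: SET bar = -7): baz unchanged
  event 3 (t=24: INC foo by 11): baz unchanged
  event 4 (t=27: DEC baz by 14): baz (absent) -> -14
  event 5 (t=29: INC foo by 8): baz unchanged
  event 6 (t=32: DEC foo by 3): baz unchanged
  event 7 (t=37: SET bar = 3): baz unchanged
  event 8 (t=39: SET bar = 29): baz unchanged
  event 9 (t=40: DEC bar by 2): baz unchanged
  event 10 (t=47: SET baz = 1): baz -14 -> 1
Final: baz = 1

Answer: 1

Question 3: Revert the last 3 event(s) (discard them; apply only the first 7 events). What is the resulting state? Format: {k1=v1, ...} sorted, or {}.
Keep first 7 events (discard last 3):
  after event 1 (t=10: INC foo by 8): {foo=8}
  after event 2 (t=17: SET bar = -7): {bar=-7, foo=8}
  after event 3 (t=24: INC foo by 11): {bar=-7, foo=19}
  after event 4 (t=27: DEC baz by 14): {bar=-7, baz=-14, foo=19}
  after event 5 (t=29: INC foo by 8): {bar=-7, baz=-14, foo=27}
  after event 6 (t=32: DEC foo by 3): {bar=-7, baz=-14, foo=24}
  after event 7 (t=37: SET bar = 3): {bar=3, baz=-14, foo=24}

Answer: {bar=3, baz=-14, foo=24}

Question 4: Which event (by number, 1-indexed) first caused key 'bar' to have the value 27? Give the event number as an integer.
Looking for first event where bar becomes 27:
  event 2: bar = -7
  event 3: bar = -7
  event 4: bar = -7
  event 5: bar = -7
  event 6: bar = -7
  event 7: bar = 3
  event 8: bar = 29
  event 9: bar 29 -> 27  <-- first match

Answer: 9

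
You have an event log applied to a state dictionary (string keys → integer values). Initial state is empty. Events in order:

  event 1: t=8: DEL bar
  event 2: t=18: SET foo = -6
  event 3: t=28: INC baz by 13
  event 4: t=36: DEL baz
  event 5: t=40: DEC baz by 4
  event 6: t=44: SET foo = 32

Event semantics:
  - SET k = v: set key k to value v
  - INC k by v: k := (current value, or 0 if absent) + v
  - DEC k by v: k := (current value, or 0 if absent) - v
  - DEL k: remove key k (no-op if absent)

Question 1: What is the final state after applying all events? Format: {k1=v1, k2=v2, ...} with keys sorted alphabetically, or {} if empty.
Answer: {baz=-4, foo=32}

Derivation:
  after event 1 (t=8: DEL bar): {}
  after event 2 (t=18: SET foo = -6): {foo=-6}
  after event 3 (t=28: INC baz by 13): {baz=13, foo=-6}
  after event 4 (t=36: DEL baz): {foo=-6}
  after event 5 (t=40: DEC baz by 4): {baz=-4, foo=-6}
  after event 6 (t=44: SET foo = 32): {baz=-4, foo=32}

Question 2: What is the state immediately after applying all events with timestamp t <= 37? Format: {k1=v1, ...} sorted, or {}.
Answer: {foo=-6}

Derivation:
Apply events with t <= 37 (4 events):
  after event 1 (t=8: DEL bar): {}
  after event 2 (t=18: SET foo = -6): {foo=-6}
  after event 3 (t=28: INC baz by 13): {baz=13, foo=-6}
  after event 4 (t=36: DEL baz): {foo=-6}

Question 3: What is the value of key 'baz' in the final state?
Track key 'baz' through all 6 events:
  event 1 (t=8: DEL bar): baz unchanged
  event 2 (t=18: SET foo = -6): baz unchanged
  event 3 (t=28: INC baz by 13): baz (absent) -> 13
  event 4 (t=36: DEL baz): baz 13 -> (absent)
  event 5 (t=40: DEC baz by 4): baz (absent) -> -4
  event 6 (t=44: SET foo = 32): baz unchanged
Final: baz = -4

Answer: -4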